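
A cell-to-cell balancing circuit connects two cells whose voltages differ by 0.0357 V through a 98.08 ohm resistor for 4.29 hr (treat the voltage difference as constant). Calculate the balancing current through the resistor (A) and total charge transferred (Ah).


I_bal = dV / R = 0.0357 / 98.08 = 3.6399e-04 A
Q = I_bal * t = 3.6399e-04 * 4.29 = 0.001562 Ah

I=3.6399e-04 A, Q=0.001562 Ah


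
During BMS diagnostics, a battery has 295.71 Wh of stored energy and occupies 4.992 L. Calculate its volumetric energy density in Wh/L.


ED = E / V = 295.71 / 4.992 = 59.24 Wh/L

59.24 Wh/L


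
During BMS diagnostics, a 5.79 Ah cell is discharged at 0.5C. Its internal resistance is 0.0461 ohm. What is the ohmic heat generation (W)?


Step 1: I = C_rate * capacity = 0.5 * 5.79 = 2.895 A
Step 2: Q = I^2 * R = 2.895^2 * 0.0461 = 8.381 * 0.0461 = 0.3864 W

0.3864 W


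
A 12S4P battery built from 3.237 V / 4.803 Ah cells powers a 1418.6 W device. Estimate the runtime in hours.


Step 1: E_pack = Ns * V_cell * Np * C_cell = 12 * 3.237 * 4 * 4.803 = 746.27 Wh
Step 2: t = E_pack / P = 746.27 / 1418.6 = 0.5261 hr

0.5261 hr


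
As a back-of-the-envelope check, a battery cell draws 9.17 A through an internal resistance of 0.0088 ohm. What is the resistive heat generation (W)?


Q = I^2 * R = 9.17^2 * 0.0088 = 0.7400 W

0.7400 W


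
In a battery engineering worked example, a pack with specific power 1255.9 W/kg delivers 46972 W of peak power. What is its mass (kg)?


m = P / SP = 46972 / 1255.9 = 37.40 kg

37.40 kg


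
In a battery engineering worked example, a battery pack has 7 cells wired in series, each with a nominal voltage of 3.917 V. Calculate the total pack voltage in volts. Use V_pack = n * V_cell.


Series voltages add: 7 * 3.917 V = 27.419 V

27.419 V


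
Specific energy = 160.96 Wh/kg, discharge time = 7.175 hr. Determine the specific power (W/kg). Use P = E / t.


Specific power = 160.96 Wh/kg / 7.175 hr = 22.43 W/kg

22.43 W/kg


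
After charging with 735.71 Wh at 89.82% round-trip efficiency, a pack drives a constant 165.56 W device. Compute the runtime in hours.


Step 1: E_discharge = eta/100 * E_charge = 89.82/100 * 735.71 = 660.81 Wh
Step 2: t = E_discharge / P = 660.81 / 165.56 = 3.991 hr

3.991 hr


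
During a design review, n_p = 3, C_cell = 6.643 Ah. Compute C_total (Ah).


Parallel capacities add: 3 * 6.643 Ah = 19.929 Ah

19.929 Ah


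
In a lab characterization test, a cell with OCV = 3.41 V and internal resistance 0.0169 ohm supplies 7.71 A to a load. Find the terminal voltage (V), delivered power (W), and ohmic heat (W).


Step 1: V_terminal = OCV - I*R = 3.41 - 7.71 * 0.0169 = 3.2797 V
Step 2: P_out = V_terminal * I = 3.2797 * 7.71 = 25.29 W
Step 3: Q = I^2 * R = 7.71^2 * 0.0169 = 1.005 W

V=3.2797 V, P=25.29 W, Q=1.005 W


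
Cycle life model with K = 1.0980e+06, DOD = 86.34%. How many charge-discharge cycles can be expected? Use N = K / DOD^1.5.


DOD^1.5 = 802.27
N = K / DOD^1.5 = 1.0980e+06 / 802.27 = 1369

1369 cycles


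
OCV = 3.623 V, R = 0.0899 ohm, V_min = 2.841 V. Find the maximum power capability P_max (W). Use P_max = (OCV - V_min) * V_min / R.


P_max = (OCV - V_min) * V_min / R = (3.623 - 2.841) * 2.841 / 0.0899 = 0.782 * 2.841 / 0.0899 = 24.71 W

24.71 W


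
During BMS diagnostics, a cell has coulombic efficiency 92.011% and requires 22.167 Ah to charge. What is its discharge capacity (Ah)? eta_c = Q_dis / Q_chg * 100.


Q_dis = eta/100 * Q_chg = 92.011/100 * 22.167 = 20.40 Ah

20.40 Ah


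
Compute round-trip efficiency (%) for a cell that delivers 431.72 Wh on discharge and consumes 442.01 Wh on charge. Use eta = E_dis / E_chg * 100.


eta_e = E_dis / E_chg * 100 = 431.72 / 442.01 * 100 = 97.67%

97.67%


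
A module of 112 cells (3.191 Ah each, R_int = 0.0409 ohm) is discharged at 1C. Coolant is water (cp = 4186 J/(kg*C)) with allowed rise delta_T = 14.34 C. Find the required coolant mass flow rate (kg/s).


Step 1: I = 1 * 3.191 = 3.191 A
Step 2: Q_cell = I^2 * R = 3.191^2 * 0.0409 = 0.41646 W
Step 3: Q_total = 112 * 0.41646 = 46.644 W
Step 4: m_dot = Q_total / (cp * dT) = 46.644 / (4186 * 14.34) = 7.770e-04 kg/s

7.770e-04 kg/s


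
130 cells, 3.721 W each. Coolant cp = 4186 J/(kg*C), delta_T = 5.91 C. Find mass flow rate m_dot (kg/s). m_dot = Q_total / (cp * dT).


Step 1: Total heat Q = 130 * 3.721 W = 483.73 W
Step 2: denom = cp * dT = 4186 * 5.91 = 24739
Step 3: m_dot = 483.73 / 24739 = 0.01955 kg/s

0.01955 kg/s


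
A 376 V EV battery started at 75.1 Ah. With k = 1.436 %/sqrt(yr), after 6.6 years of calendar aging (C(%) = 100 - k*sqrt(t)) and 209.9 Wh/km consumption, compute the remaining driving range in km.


Step 1: capacity retention = 100 - 1.436 * sqrt(6.6) = 100 - 1.436 * 2.569 = 96.311%
Step 2: C_now = 75.1 * 96.311/100 = 72.33 Ah
Step 3: E_pack = V * C_now = 376 * 72.33 = 27196 Wh
Step 4: range = E_pack / consumption = 27196 / 209.9 = 129.6 km

129.6 km


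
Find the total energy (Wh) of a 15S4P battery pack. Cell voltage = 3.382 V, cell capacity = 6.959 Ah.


V_pack = 15 * 3.382 = 50.73 V
C_pack = 4 * 6.959 = 27.836 Ah
E = V_pack * C_pack = 50.73 * 27.836 = 1412 Wh

1412 Wh


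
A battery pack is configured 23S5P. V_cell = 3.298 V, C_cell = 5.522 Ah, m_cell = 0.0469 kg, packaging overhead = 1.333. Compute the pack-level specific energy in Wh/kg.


Step 1: V_pack = 23 * 3.298 = 75.854 V
Step 2: C_pack = 5 * 5.522 = 27.61 Ah
Step 3: E_pack = V_pack * C_pack = 75.854 * 27.61 = 2094.3 Wh
Step 4: m_pack = 23 * 5 * 0.0469 * 1.333 = 7.1895 kg
Step 5: ED = E_pack / m_pack = 2094.3 / 7.1895 = 291.3 Wh/kg

291.3 Wh/kg


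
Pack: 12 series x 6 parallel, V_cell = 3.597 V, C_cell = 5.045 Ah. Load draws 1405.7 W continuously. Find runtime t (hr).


Step 1: E_pack = Ns * V_cell * Np * C_cell = 12 * 3.597 * 6 * 5.045 = 1306.6 Wh
Step 2: t = E_pack / P = 1306.6 / 1405.7 = 0.9295 hr

0.9295 hr


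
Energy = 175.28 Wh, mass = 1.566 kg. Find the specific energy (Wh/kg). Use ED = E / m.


ED = E / m = 175.28 / 1.566 = 111.9 Wh/kg

111.9 Wh/kg


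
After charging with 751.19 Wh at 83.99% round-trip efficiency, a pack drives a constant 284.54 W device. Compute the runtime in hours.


Step 1: E_discharge = eta/100 * E_charge = 83.99/100 * 751.19 = 630.92 Wh
Step 2: t = E_discharge / P = 630.92 / 284.54 = 2.217 hr

2.217 hr


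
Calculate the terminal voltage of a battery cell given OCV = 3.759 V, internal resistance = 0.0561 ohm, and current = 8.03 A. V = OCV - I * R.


V = OCV - I*R = 3.759 - 8.03 * 0.0561 = 3.309 V

3.309 V


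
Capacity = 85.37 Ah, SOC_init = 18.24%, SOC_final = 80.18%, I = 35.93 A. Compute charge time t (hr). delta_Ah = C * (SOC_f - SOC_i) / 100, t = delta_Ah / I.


delta_Ah = 85.37 * (80.18 - 18.24) / 100 = 52.878 Ah
t = delta_Ah / I = 52.878 / 35.93 = 1.472 hr

1.472 hr


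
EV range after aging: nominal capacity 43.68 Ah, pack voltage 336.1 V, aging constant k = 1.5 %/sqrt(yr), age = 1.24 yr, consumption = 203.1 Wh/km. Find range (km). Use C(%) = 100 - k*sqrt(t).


Step 1: capacity retention = 100 - 1.5 * sqrt(1.24) = 100 - 1.5 * 1.1136 = 98.33%
Step 2: C_now = 43.68 * 98.33/100 = 42.951 Ah
Step 3: E_pack = V * C_now = 336.1 * 42.951 = 14436 Wh
Step 4: range = E_pack / consumption = 14436 / 203.1 = 71.08 km

71.08 km


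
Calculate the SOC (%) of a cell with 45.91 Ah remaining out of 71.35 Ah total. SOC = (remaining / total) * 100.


SOC% = 45.91 / 71.35 * 100 = 64.34%

64.34%


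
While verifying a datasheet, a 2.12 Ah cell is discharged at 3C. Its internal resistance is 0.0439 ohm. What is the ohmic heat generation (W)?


Step 1: I = C_rate * capacity = 3 * 2.12 = 6.36 A
Step 2: Q = I^2 * R = 6.36^2 * 0.0439 = 40.45 * 0.0439 = 1.776 W

1.776 W


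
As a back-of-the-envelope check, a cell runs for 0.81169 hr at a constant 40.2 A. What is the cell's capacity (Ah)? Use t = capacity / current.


C = I * t = 40.2 * 0.81169 = 32.63 Ah

32.63 Ah


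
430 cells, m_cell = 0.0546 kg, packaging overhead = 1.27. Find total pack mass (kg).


Cell mass sum = 430 * 0.0546 = 23.478 kg
With overhead 1.27: m_pack = 23.478 * 1.27 = 29.82 kg

29.82 kg


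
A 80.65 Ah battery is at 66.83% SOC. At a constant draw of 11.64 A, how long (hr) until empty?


Step 1: remaining = SOC/100 * C_total = 66.83/100 * 80.65 = 53.898 Ah
Step 2: t = remaining / I = 53.898 / 11.64 = 4.630 hr

4.630 hr


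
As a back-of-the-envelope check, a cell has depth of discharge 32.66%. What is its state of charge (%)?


SOC = 100 - DOD = 100 - 32.66 = 67.34%

67.34%


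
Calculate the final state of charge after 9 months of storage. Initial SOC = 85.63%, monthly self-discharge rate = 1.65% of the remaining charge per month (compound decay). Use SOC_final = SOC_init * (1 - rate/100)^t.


decay = (1 - 1.65/100)^9 = 0.86093
SOC_final = 85.63 * 0.86093 = 73.72%

73.72%


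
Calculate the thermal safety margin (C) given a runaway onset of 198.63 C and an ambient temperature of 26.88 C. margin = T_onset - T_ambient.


margin = T_onset - T_ambient = 198.63 - 26.88 = 171.75 C

171.75 C


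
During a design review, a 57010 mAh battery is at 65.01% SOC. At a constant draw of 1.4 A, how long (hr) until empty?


Convert: C_total = 57010 mAh = 57.01 Ah
Step 1: remaining = SOC/100 * C_total = 65.01/100 * 57.01 = 37.062 Ah
Step 2: t = remaining / I = 37.062 / 1.4 = 26.47 hr

26.47 hr


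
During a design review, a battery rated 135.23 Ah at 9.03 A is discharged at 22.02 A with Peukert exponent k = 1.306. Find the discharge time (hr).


Step 1: t_rated = C / I_rated = 135.23 / 9.03 = 14.976 hr
Step 2: ratio = 9.03 / 22.02 = 0.41008
Step 3: ratio^k = 0.41008^1.306 = 0.31218
Step 4: t = t_rated * ratio^k = 14.976 * 0.31218 = 4.675 hr

4.675 hr


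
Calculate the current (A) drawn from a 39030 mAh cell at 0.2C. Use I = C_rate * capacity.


Convert: capacity = 39030 mAh = 39.03 Ah
At 0.2C: I = 0.2 * 39.03 Ah = 7.806 A

7.806 A


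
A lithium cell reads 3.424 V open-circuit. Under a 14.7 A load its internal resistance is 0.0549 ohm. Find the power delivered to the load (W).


Step 1: V_terminal = OCV - I*R = 3.424 - 14.7 * 0.0549 = 2.617 V
Step 2: P_out = V_terminal * I = 2.617 * 14.7 = 38.47 W

38.47 W


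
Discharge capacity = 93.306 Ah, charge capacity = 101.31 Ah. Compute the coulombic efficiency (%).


eta_c = Q_dis / Q_chg * 100 = 93.306 / 101.31 * 100 = 92.10%

92.10%


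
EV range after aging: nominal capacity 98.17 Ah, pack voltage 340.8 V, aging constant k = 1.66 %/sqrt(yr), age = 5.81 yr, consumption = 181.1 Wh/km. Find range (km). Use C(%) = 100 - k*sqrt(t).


Step 1: capacity retention = 100 - 1.66 * sqrt(5.81) = 100 - 1.66 * 2.4104 = 95.999%
Step 2: C_now = 98.17 * 95.999/100 = 94.242 Ah
Step 3: E_pack = V * C_now = 340.8 * 94.242 = 32118 Wh
Step 4: range = E_pack / consumption = 32118 / 181.1 = 177.3 km

177.3 km


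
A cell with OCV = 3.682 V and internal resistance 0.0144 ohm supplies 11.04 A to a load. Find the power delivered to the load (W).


Step 1: V_terminal = OCV - I*R = 3.682 - 11.04 * 0.0144 = 3.523 V
Step 2: P_out = V_terminal * I = 3.523 * 11.04 = 38.89 W

38.89 W


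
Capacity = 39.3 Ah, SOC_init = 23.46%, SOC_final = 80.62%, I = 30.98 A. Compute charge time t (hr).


delta_Ah = 39.3 * (80.62 - 23.46) / 100 = 22.464 Ah
t = delta_Ah / I = 22.464 / 30.98 = 0.7251 hr

0.7251 hr


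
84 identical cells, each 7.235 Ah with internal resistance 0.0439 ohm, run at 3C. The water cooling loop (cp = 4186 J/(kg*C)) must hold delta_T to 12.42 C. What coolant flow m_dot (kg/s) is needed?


Step 1: I = 3 * 7.235 = 21.705 A
Step 2: Q_cell = I^2 * R = 21.705^2 * 0.0439 = 20.682 W
Step 3: Q_total = 84 * 20.682 = 1737.3 W
Step 4: m_dot = Q_total / (cp * dT) = 1737.3 / (4186 * 12.42) = 0.03342 kg/s

0.03342 kg/s


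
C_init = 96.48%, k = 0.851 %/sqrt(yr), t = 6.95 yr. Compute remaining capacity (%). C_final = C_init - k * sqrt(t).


sqrt(t) = sqrt(6.95) = 2.6363
C_final = 96.48 - 0.851 * 2.6363 = 94.24%

94.24%


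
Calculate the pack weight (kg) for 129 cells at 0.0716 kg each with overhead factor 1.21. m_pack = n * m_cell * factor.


Cell mass sum = 129 * 0.0716 = 9.2364 kg
With overhead 1.21: m_pack = 9.2364 * 1.21 = 11.18 kg

11.18 kg


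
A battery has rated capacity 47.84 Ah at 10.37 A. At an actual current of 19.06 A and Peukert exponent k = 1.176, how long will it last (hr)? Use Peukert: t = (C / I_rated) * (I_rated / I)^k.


Step 1: t_rated = C / I_rated = 47.84 / 10.37 = 4.6133 hr
Step 2: ratio = 10.37 / 19.06 = 0.54407
Step 3: ratio^k = 0.54407^1.176 = 0.4888
Step 4: t = t_rated * ratio^k = 4.6133 * 0.4888 = 2.255 hr

2.255 hr


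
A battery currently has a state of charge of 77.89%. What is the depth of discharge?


DOD = 100 - SOC = 100 - 77.89 = 22.11%

22.11%


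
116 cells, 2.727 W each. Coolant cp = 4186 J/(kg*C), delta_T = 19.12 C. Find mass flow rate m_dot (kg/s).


Q_total = 116 * 2.727 = 316.33 W
m_dot = Q_total / (cp * dT) = 316.33 / (4186 * 19.12) = 0.003952 kg/s

0.003952 kg/s


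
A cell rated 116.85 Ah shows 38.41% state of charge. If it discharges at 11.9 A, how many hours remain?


Step 1: remaining = SOC/100 * C_total = 38.41/100 * 116.85 = 44.882 Ah
Step 2: t = remaining / I = 44.882 / 11.9 = 3.772 hr

3.772 hr


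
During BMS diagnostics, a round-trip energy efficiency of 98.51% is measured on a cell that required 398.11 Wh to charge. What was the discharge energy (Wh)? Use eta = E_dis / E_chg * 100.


E_dis = eta/100 * E_chg = 98.51/100 * 398.11 = 392.2 Wh

392.2 Wh


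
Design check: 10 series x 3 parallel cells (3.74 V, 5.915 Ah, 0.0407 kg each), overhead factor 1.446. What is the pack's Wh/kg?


Step 1: V_pack = 10 * 3.74 = 37.4 V
Step 2: C_pack = 3 * 5.915 = 17.745 Ah
Step 3: E_pack = V_pack * C_pack = 37.4 * 17.745 = 663.66 Wh
Step 4: m_pack = 10 * 3 * 0.0407 * 1.446 = 1.7656 kg
Step 5: ED = E_pack / m_pack = 663.66 / 1.7656 = 375.9 Wh/kg

375.9 Wh/kg


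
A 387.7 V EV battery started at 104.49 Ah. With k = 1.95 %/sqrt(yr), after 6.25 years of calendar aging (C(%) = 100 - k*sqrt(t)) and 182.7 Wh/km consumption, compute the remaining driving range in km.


Step 1: capacity retention = 100 - 1.95 * sqrt(6.25) = 100 - 1.95 * 2.5 = 95.125%
Step 2: C_now = 104.49 * 95.125/100 = 99.396 Ah
Step 3: E_pack = V * C_now = 387.7 * 99.396 = 38536 Wh
Step 4: range = E_pack / consumption = 38536 / 182.7 = 210.9 km

210.9 km


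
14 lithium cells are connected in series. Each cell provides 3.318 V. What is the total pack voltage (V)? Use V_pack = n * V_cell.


With 14 cells in series at 3.318 V each, V_pack = 46.452 V

46.452 V


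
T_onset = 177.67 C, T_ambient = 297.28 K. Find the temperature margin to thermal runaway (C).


Convert: T_ambient = 297.28 K = 24.13 C
margin = 177.67 - 24.13 = 153.54 C

153.54 C


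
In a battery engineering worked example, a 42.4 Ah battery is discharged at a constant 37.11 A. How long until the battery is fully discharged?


Runtime = 42.4 Ah / 37.11 A = 1.143 hr

1.143 hr


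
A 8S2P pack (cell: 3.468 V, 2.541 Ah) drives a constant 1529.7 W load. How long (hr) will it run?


Step 1: E_pack = Ns * V_cell * Np * C_cell = 8 * 3.468 * 2 * 2.541 = 141 Wh
Step 2: t = E_pack / P = 141 / 1529.7 = 0.09217 hr

0.09217 hr


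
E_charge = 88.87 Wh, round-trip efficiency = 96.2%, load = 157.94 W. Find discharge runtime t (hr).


Step 1: E_discharge = eta/100 * E_charge = 96.2/100 * 88.87 = 85.493 Wh
Step 2: t = E_discharge / P = 85.493 / 157.94 = 0.5413 hr

0.5413 hr


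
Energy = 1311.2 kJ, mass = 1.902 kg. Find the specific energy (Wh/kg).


Convert: E = 1311.2 kJ = 364.22 Wh
ED = E / m = 364.22 / 1.902 = 191.5 Wh/kg

191.5 Wh/kg


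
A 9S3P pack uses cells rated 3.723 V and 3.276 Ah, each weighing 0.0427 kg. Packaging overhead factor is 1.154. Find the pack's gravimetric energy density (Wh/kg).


Step 1: V_pack = 9 * 3.723 = 33.507 V
Step 2: C_pack = 3 * 3.276 = 9.828 Ah
Step 3: E_pack = V_pack * C_pack = 33.507 * 9.828 = 329.31 Wh
Step 4: m_pack = 9 * 3 * 0.0427 * 1.154 = 1.3304 kg
Step 5: ED = E_pack / m_pack = 329.31 / 1.3304 = 247.5 Wh/kg

247.5 Wh/kg


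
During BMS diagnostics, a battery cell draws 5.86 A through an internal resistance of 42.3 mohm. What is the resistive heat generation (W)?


Convert: R = 42.3 mohm = 0.0423 ohm
I^2 = 34.34
Q = 34.34 * 0.0423 = 1.453 W

1.453 W


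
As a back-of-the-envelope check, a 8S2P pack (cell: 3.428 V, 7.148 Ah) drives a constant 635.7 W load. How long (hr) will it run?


Step 1: E_pack = Ns * V_cell * Np * C_cell = 8 * 3.428 * 2 * 7.148 = 392.05 Wh
Step 2: t = E_pack / P = 392.05 / 635.7 = 0.6167 hr

0.6167 hr


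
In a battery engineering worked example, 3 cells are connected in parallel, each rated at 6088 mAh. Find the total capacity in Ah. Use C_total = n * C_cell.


Convert: C_cell = 6088 mAh = 6.088 Ah
C_total = 3 * 6.088 = 18.264 Ah

18.264 Ah


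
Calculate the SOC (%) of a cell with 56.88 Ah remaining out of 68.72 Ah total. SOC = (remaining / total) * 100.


SOC = (remaining / total) * 100 = (56.88 / 68.72) * 100 = 82.77%

82.77%


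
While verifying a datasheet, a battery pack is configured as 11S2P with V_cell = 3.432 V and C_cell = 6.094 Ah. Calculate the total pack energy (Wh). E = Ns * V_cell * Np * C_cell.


V_pack = 11 * 3.432 = 37.752 V
C_pack = 2 * 6.094 = 12.188 Ah
E = V_pack * C_pack = 37.752 * 12.188 = 460.1 Wh

460.1 Wh


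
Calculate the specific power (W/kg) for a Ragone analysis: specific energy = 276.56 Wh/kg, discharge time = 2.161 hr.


Specific power = 276.56 Wh/kg / 2.161 hr = 128.0 W/kg

128.0 W/kg


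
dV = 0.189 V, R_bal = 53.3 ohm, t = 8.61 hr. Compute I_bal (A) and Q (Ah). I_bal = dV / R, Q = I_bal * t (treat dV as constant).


I_bal = dV / R = 0.189 / 53.3 = 0.003546 A
Q = I_bal * t = 0.003546 * 8.61 = 0.03053 Ah

I=0.003546 A, Q=0.03053 Ah


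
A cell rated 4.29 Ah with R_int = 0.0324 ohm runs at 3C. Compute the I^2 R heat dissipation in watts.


Step 1: I = C_rate * capacity = 3 * 4.29 = 12.87 A
Step 2: Q = I^2 * R = 12.87^2 * 0.0324 = 165.64 * 0.0324 = 5.367 W

5.367 W


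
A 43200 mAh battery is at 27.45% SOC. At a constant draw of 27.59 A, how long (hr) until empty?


Convert: C_total = 43200 mAh = 43.2 Ah
Step 1: remaining = SOC/100 * C_total = 27.45/100 * 43.2 = 11.858 Ah
Step 2: t = remaining / I = 11.858 / 27.59 = 0.4298 hr

0.4298 hr


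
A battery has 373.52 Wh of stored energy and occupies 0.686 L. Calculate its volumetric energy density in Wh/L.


ED = E / V = 373.52 / 0.686 = 544.5 Wh/L

544.5 Wh/L


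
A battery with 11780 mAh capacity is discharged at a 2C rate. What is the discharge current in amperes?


Convert: capacity = 11780 mAh = 11.78 Ah
I = C_rate * capacity = 2 * 11.78 = 23.56 A

23.56 A


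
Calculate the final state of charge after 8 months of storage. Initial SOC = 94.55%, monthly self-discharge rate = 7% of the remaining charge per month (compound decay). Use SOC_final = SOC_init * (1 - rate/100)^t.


decay = (1 - 7/100)^8 = 0.55958
SOC_final = 94.55 * 0.55958 = 52.91%

52.91%


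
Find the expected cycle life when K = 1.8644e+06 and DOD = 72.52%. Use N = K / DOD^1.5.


Step 1: DOD^1.5 = 72.52^1.5 = 617.57
Step 2: N = 1.8644e+06 / 617.57 = 3019 cycles

3019 cycles


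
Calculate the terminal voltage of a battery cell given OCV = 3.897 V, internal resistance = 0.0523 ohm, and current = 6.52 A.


IR drop = 6.52 * 0.0523 = 0.341 V
V = 3.897 - 0.341 = 3.556 V

3.556 V


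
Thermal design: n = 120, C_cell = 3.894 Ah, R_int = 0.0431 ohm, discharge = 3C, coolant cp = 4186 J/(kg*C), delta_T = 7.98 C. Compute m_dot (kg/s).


Step 1: I = 3 * 3.894 = 11.682 A
Step 2: Q_cell = I^2 * R = 11.682^2 * 0.0431 = 5.8818 W
Step 3: Q_total = 120 * 5.8818 = 705.82 W
Step 4: m_dot = Q_total / (cp * dT) = 705.82 / (4186 * 7.98) = 0.02113 kg/s

0.02113 kg/s


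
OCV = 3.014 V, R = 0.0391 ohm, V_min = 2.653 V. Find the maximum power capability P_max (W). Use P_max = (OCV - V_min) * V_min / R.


P_max = (OCV - V_min) * V_min / R = (3.014 - 2.653) * 2.653 / 0.0391 = 0.361 * 2.653 / 0.0391 = 24.49 W

24.49 W


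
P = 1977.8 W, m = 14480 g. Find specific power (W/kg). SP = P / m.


Convert: m = 14480 g = 14.48 kg
Specific power = 1977.8 W / 14.48 kg = 136.6 W/kg

136.6 W/kg


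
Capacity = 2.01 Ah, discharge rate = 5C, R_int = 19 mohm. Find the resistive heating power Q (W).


Convert: R = 19 mohm = 0.019 ohm
Step 1: I = C_rate * capacity = 5 * 2.01 = 10.05 A
Step 2: Q = I^2 * R = 10.05^2 * 0.019 = 101 * 0.019 = 1.919 W

1.919 W


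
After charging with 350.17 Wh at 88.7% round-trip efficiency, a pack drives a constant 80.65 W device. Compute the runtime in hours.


Step 1: E_discharge = eta/100 * E_charge = 88.7/100 * 350.17 = 310.6 Wh
Step 2: t = E_discharge / P = 310.6 / 80.65 = 3.851 hr

3.851 hr


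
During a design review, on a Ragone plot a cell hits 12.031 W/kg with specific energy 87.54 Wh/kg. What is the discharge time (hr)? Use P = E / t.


t = E / P = 87.54 / 12.031 = 7.276 hr

7.276 hr


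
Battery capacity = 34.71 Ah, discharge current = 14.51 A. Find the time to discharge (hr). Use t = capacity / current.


t = capacity / current = 34.71 / 14.51 = 2.392 hr

2.392 hr


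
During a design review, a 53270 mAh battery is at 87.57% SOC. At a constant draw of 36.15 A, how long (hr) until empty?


Convert: C_total = 53270 mAh = 53.27 Ah
Step 1: remaining = SOC/100 * C_total = 87.57/100 * 53.27 = 46.649 Ah
Step 2: t = remaining / I = 46.649 / 36.15 = 1.290 hr

1.290 hr


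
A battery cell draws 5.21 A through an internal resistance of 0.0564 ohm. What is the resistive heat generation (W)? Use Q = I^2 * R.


I^2 = 27.144
Q = 27.144 * 0.0564 = 1.531 W

1.531 W


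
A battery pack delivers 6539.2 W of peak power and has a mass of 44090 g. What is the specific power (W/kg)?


Convert: m = 44090 g = 44.09 kg
Specific power = 6539.2 W / 44.09 kg = 148.3 W/kg

148.3 W/kg


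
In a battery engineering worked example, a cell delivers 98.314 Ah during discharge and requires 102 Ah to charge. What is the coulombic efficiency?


Coulombic efficiency = 98.314/102 * 100% = 96.39%

96.39%


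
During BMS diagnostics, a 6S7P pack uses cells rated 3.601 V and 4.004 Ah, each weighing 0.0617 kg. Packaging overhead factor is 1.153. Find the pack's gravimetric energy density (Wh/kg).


Step 1: V_pack = 6 * 3.601 = 21.606 V
Step 2: C_pack = 7 * 4.004 = 28.028 Ah
Step 3: E_pack = V_pack * C_pack = 21.606 * 28.028 = 605.57 Wh
Step 4: m_pack = 6 * 7 * 0.0617 * 1.153 = 2.9879 kg
Step 5: ED = E_pack / m_pack = 605.57 / 2.9879 = 202.7 Wh/kg

202.7 Wh/kg


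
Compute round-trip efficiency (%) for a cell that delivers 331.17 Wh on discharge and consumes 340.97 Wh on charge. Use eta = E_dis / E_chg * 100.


eta_e = E_dis / E_chg * 100 = 331.17 / 340.97 * 100 = 97.13%

97.13%


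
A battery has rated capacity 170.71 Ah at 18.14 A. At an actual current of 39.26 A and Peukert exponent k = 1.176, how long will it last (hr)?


t_rated = C / I_rated = 170.71 / 18.14 = 9.4107 hr
(I_rated/I)^k = (0.46205)^1.176 = 0.40334
t = t_rated * (I_rated/I)^k = 9.4107 * 0.40334 = 3.796 hr

3.796 hr


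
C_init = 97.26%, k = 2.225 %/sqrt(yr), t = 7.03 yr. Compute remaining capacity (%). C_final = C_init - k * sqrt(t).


sqrt(t) = sqrt(7.03) = 2.6514
C_final = 97.26 - 2.225 * 2.6514 = 91.36%

91.36%


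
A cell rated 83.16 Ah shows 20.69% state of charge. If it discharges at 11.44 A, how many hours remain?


Step 1: remaining = SOC/100 * C_total = 20.69/100 * 83.16 = 17.206 Ah
Step 2: t = remaining / I = 17.206 / 11.44 = 1.504 hr

1.504 hr


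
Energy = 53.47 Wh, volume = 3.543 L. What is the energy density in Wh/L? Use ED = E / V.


ED = E / V = 53.47 / 3.543 = 15.09 Wh/L

15.09 Wh/L


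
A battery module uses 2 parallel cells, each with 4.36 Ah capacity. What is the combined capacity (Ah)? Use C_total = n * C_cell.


C_total = 2 * 4.36 = 8.72 Ah

8.72 Ah


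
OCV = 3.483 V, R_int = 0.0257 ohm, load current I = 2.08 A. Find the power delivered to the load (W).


Step 1: V_terminal = OCV - I*R = 3.483 - 2.08 * 0.0257 = 3.4295 V
Step 2: P_out = V_terminal * I = 3.4295 * 2.08 = 7.133 W

7.133 W


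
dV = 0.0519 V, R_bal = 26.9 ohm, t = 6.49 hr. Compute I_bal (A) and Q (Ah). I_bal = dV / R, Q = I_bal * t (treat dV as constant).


I_bal = dV / R = 0.0519 / 26.9 = 0.0019294 A
Q = I_bal * t = 0.0019294 * 6.49 = 0.01252 Ah

I=0.0019294 A, Q=0.01252 Ah


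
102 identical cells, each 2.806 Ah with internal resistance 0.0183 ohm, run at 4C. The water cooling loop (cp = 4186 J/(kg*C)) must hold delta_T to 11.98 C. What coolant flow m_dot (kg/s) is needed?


Step 1: I = 4 * 2.806 = 11.224 A
Step 2: Q_cell = I^2 * R = 11.224^2 * 0.0183 = 2.3054 W
Step 3: Q_total = 102 * 2.3054 = 235.15 W
Step 4: m_dot = Q_total / (cp * dT) = 235.15 / (4186 * 11.98) = 0.004689 kg/s

0.004689 kg/s


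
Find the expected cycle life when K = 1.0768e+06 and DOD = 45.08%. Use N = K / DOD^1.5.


DOD^1.5 = 302.67
N = K / DOD^1.5 = 1.0768e+06 / 302.67 = 3558

3558 cycles


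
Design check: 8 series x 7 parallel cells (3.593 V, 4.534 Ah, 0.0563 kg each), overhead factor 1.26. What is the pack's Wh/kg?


Step 1: V_pack = 8 * 3.593 = 28.744 V
Step 2: C_pack = 7 * 4.534 = 31.738 Ah
Step 3: E_pack = V_pack * C_pack = 28.744 * 31.738 = 912.28 Wh
Step 4: m_pack = 8 * 7 * 0.0563 * 1.26 = 3.9725 kg
Step 5: ED = E_pack / m_pack = 912.28 / 3.9725 = 229.6 Wh/kg

229.6 Wh/kg


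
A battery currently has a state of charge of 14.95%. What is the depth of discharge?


Complement of SOC: DOD = 100% - 14.95% = 85.05%

85.05%


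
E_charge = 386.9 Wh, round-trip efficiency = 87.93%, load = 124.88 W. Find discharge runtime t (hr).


Step 1: E_discharge = eta/100 * E_charge = 87.93/100 * 386.9 = 340.2 Wh
Step 2: t = E_discharge / P = 340.2 / 124.88 = 2.724 hr

2.724 hr


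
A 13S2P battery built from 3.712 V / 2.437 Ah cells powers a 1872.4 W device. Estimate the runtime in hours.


Step 1: E_pack = Ns * V_cell * Np * C_cell = 13 * 3.712 * 2 * 2.437 = 235.2 Wh
Step 2: t = E_pack / P = 235.2 / 1872.4 = 0.1256 hr

0.1256 hr


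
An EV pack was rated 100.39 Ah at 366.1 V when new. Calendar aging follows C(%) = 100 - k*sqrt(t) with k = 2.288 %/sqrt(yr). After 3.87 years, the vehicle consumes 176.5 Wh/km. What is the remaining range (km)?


Step 1: capacity retention = 100 - 2.288 * sqrt(3.87) = 100 - 2.288 * 1.9672 = 95.499%
Step 2: C_now = 100.39 * 95.499/100 = 95.871 Ah
Step 3: E_pack = V * C_now = 366.1 * 95.871 = 35098 Wh
Step 4: range = E_pack / consumption = 35098 / 176.5 = 198.9 km

198.9 km


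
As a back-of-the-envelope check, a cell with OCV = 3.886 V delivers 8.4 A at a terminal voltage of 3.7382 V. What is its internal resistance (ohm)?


R = (OCV - V) / I = (3.886 - 3.7382) / 8.4 = 0.01760 ohm

0.01760 ohm


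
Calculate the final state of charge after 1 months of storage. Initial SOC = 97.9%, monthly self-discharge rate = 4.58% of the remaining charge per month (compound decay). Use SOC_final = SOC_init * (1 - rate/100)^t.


Monthly retention factor = 1 - 4.58/100 = 0.9542
Over 1 months: factor^1 = 0.9542
SOC_final = 97.9 * 0.9542 = 93.42%

93.42%


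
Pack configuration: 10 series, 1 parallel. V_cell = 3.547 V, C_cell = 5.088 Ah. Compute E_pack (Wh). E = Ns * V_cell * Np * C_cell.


V_pack = 10 * 3.547 = 35.47 V
C_pack = 1 * 5.088 = 5.088 Ah
E = V_pack * C_pack = 35.47 * 5.088 = 180.5 Wh

180.5 Wh


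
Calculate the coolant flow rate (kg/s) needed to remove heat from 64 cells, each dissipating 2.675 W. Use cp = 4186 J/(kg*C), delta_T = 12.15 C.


Q_total = 64 * 2.675 = 171.2 W
m_dot = Q_total / (cp * dT) = 171.2 / (4186 * 12.15) = 0.003366 kg/s

0.003366 kg/s


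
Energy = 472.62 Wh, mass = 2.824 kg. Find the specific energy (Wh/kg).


ED = E / m = 472.62 / 2.824 = 167.4 Wh/kg

167.4 Wh/kg


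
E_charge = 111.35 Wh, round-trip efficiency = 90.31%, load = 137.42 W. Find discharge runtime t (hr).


Step 1: E_discharge = eta/100 * E_charge = 90.31/100 * 111.35 = 100.56 Wh
Step 2: t = E_discharge / P = 100.56 / 137.42 = 0.7318 hr

0.7318 hr


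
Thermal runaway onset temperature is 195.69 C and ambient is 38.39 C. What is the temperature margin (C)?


margin = T_onset - T_ambient = 195.69 - 38.39 = 157.3 C

157.3 C


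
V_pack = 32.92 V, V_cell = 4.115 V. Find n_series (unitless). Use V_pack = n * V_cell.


Rearranging: n = V_pack / V_cell = 32.92 / 4.115 = 8 cells

8


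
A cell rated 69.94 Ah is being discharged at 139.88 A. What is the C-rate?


Rearranging: C_rate = 139.88 / 69.94 = 2C

2C


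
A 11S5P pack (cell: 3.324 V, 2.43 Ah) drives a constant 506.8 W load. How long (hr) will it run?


Step 1: E_pack = Ns * V_cell * Np * C_cell = 11 * 3.324 * 5 * 2.43 = 444.25 Wh
Step 2: t = E_pack / P = 444.25 / 506.8 = 0.8766 hr

0.8766 hr


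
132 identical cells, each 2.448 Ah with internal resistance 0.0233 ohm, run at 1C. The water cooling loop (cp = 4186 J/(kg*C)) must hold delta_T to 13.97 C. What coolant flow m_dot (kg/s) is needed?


Step 1: I = 1 * 2.448 = 2.448 A
Step 2: Q_cell = I^2 * R = 2.448^2 * 0.0233 = 0.13963 W
Step 3: Q_total = 132 * 0.13963 = 18.431 W
Step 4: m_dot = Q_total / (cp * dT) = 18.431 / (4186 * 13.97) = 3.152e-04 kg/s

3.152e-04 kg/s


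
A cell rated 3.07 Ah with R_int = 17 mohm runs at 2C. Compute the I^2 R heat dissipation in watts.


Convert: R = 17 mohm = 0.017 ohm
Step 1: I = C_rate * capacity = 2 * 3.07 = 6.14 A
Step 2: Q = I^2 * R = 6.14^2 * 0.017 = 37.7 * 0.017 = 0.6409 W

0.6409 W


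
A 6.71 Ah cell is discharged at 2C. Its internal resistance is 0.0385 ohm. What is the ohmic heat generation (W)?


Step 1: I = C_rate * capacity = 2 * 6.71 = 13.42 A
Step 2: Q = I^2 * R = 13.42^2 * 0.0385 = 180.1 * 0.0385 = 6.934 W

6.934 W


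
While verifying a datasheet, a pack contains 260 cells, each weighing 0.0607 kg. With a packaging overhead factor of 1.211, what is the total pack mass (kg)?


m_pack = n * m_cell * overhead = 260 * 0.0607 * 1.211 = 19.11 kg

19.11 kg


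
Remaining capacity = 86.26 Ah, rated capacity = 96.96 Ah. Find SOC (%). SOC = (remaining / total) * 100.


SOC = (remaining / total) * 100 = (86.26 / 96.96) * 100 = 88.96%

88.96%


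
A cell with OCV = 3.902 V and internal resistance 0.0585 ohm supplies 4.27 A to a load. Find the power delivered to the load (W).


Step 1: V_terminal = OCV - I*R = 3.902 - 4.27 * 0.0585 = 3.6522 V
Step 2: P_out = V_terminal * I = 3.6522 * 4.27 = 15.59 W

15.59 W


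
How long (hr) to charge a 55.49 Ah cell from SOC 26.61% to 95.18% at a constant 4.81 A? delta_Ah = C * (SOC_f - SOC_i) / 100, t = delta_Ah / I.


delta_Ah = 55.49 * (95.18 - 26.61) / 100 = 38.049 Ah
t = delta_Ah / I = 38.049 / 4.81 = 7.910 hr

7.910 hr


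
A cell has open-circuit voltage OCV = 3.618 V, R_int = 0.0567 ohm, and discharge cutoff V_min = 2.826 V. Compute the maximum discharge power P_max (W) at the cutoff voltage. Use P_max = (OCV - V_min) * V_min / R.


P_max = (OCV - V_min) * V_min / R = (3.618 - 2.826) * 2.826 / 0.0567 = 0.792 * 2.826 / 0.0567 = 39.47 W

39.47 W


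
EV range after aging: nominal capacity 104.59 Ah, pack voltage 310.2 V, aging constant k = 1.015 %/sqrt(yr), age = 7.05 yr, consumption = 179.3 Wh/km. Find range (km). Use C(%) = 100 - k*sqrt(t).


Step 1: capacity retention = 100 - 1.015 * sqrt(7.05) = 100 - 1.015 * 2.6552 = 97.305%
Step 2: C_now = 104.59 * 97.305/100 = 101.77 Ah
Step 3: E_pack = V * C_now = 310.2 * 101.77 = 31569 Wh
Step 4: range = E_pack / consumption = 31569 / 179.3 = 176.1 km

176.1 km


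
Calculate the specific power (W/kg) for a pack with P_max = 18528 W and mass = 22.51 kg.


Specific power = 18528 W / 22.51 kg = 823.1 W/kg

823.1 W/kg


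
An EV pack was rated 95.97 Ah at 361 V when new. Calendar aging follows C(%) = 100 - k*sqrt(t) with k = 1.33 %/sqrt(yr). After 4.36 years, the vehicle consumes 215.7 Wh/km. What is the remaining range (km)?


Step 1: capacity retention = 100 - 1.33 * sqrt(4.36) = 100 - 1.33 * 2.0881 = 97.223%
Step 2: C_now = 95.97 * 97.223/100 = 93.305 Ah
Step 3: E_pack = V * C_now = 361 * 93.305 = 33683 Wh
Step 4: range = E_pack / consumption = 33683 / 215.7 = 156.2 km

156.2 km


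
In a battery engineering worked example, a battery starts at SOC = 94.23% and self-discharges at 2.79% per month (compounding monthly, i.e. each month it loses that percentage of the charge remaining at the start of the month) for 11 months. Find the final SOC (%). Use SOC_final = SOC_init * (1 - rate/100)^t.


Monthly retention factor = 1 - 2.79/100 = 0.9721
Over 11 months: factor^11 = 0.73252
SOC_final = 94.23 * 0.73252 = 69.03%

69.03%


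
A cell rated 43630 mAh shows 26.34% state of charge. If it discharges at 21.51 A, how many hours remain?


Convert: C_total = 43630 mAh = 43.63 Ah
Step 1: remaining = SOC/100 * C_total = 26.34/100 * 43.63 = 11.492 Ah
Step 2: t = remaining / I = 11.492 / 21.51 = 0.5343 hr

0.5343 hr


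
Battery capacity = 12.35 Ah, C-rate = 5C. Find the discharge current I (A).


I = C_rate * capacity = 5 * 12.35 = 61.75 A

61.75 A


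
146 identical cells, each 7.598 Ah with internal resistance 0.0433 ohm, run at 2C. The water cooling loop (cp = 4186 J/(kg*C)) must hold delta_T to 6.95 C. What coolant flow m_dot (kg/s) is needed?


Step 1: I = 2 * 7.598 = 15.196 A
Step 2: Q_cell = I^2 * R = 15.196^2 * 0.0433 = 9.9988 W
Step 3: Q_total = 146 * 9.9988 = 1459.8 W
Step 4: m_dot = Q_total / (cp * dT) = 1459.8 / (4186 * 6.95) = 0.05018 kg/s

0.05018 kg/s


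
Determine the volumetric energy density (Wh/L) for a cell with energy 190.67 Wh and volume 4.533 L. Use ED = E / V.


Volumetric ED = 190.67 Wh / 4.533 L = 42.06 Wh/L

42.06 Wh/L


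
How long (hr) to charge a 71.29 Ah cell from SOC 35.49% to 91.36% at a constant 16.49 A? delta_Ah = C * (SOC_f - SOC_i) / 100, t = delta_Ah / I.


delta_Ah = 71.29 * (91.36 - 35.49) / 100 = 39.83 Ah
t = delta_Ah / I = 39.83 / 16.49 = 2.415 hr

2.415 hr


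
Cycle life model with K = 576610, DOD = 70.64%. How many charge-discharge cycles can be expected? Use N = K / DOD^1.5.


Step 1: DOD^1.5 = 70.64^1.5 = 593.71
Step 2: N = 576610 / 593.71 = 971.2 cycles

971.2 cycles


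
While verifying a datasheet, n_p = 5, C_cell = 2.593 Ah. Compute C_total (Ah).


C_total = 5 * 2.593 = 12.965 Ah

12.965 Ah


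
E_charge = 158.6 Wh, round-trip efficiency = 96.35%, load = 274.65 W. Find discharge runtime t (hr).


Step 1: E_discharge = eta/100 * E_charge = 96.35/100 * 158.6 = 152.81 Wh
Step 2: t = E_discharge / P = 152.81 / 274.65 = 0.5564 hr

0.5564 hr


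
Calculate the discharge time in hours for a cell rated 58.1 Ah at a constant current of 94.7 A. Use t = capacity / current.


t = capacity / current = 58.1 / 94.7 = 0.6135 hr

0.6135 hr


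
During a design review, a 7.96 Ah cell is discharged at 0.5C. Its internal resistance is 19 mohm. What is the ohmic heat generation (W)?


Convert: R = 19 mohm = 0.019 ohm
Step 1: I = C_rate * capacity = 0.5 * 7.96 = 3.98 A
Step 2: Q = I^2 * R = 3.98^2 * 0.019 = 15.84 * 0.019 = 0.3010 W

0.3010 W


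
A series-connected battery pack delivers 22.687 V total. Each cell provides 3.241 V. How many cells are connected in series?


n = V_pack / V_cell = 22.687 / 3.241 = 7

7


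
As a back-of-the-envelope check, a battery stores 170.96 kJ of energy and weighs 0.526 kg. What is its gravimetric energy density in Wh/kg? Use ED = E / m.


Convert: E = 170.96 kJ = 47.489 Wh
ED = E / m = 47.489 / 0.526 = 90.28 Wh/kg

90.28 Wh/kg


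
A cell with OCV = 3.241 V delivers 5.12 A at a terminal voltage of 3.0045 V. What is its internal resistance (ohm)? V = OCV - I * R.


R = (OCV - V) / I = (3.241 - 3.0045) / 5.12 = 0.04619 ohm

0.04619 ohm


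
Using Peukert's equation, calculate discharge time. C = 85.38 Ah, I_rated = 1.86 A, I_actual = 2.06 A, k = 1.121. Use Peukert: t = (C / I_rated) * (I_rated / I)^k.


Step 1: t_rated = C / I_rated = 85.38 / 1.86 = 45.903 hr
Step 2: ratio = 1.86 / 2.06 = 0.90291
Step 3: ratio^k = 0.90291^1.121 = 0.89182
Step 4: t = t_rated * ratio^k = 45.903 * 0.89182 = 40.94 hr

40.94 hr


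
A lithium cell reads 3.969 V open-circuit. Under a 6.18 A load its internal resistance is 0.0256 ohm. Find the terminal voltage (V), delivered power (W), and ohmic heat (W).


Step 1: V_terminal = OCV - I*R = 3.969 - 6.18 * 0.0256 = 3.8108 V
Step 2: P_out = V_terminal * I = 3.8108 * 6.18 = 23.55 W
Step 3: Q = I^2 * R = 6.18^2 * 0.0256 = 0.9777 W

V=3.8108 V, P=23.55 W, Q=0.9777 W


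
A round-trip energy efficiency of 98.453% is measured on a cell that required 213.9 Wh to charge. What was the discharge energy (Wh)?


E_dis = eta/100 * E_chg = 98.453/100 * 213.9 = 210.6 Wh

210.6 Wh


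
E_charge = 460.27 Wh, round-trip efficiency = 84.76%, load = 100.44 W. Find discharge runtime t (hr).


Step 1: E_discharge = eta/100 * E_charge = 84.76/100 * 460.27 = 390.12 Wh
Step 2: t = E_discharge / P = 390.12 / 100.44 = 3.884 hr

3.884 hr


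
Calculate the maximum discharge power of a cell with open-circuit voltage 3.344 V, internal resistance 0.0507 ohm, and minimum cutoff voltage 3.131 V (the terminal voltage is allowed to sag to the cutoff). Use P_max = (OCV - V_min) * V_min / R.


P_max = (OCV - V_min) * V_min / R = (3.344 - 3.131) * 3.131 / 0.0507 = 0.213 * 3.131 / 0.0507 = 13.15 W

13.15 W


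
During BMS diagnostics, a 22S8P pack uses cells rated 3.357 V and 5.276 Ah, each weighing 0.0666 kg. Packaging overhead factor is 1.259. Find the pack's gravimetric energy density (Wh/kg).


Step 1: V_pack = 22 * 3.357 = 73.854 V
Step 2: C_pack = 8 * 5.276 = 42.208 Ah
Step 3: E_pack = V_pack * C_pack = 73.854 * 42.208 = 3117.2 Wh
Step 4: m_pack = 22 * 8 * 0.0666 * 1.259 = 14.757 kg
Step 5: ED = E_pack / m_pack = 3117.2 / 14.757 = 211.2 Wh/kg

211.2 Wh/kg


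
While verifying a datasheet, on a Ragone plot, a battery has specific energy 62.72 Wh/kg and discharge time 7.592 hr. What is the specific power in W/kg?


Specific power = 62.72 Wh/kg / 7.592 hr = 8.261 W/kg

8.261 W/kg


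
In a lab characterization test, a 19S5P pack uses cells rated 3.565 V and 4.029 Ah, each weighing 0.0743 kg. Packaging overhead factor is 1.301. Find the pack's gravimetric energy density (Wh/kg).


Step 1: V_pack = 19 * 3.565 = 67.735 V
Step 2: C_pack = 5 * 4.029 = 20.145 Ah
Step 3: E_pack = V_pack * C_pack = 67.735 * 20.145 = 1364.5 Wh
Step 4: m_pack = 19 * 5 * 0.0743 * 1.301 = 9.1831 kg
Step 5: ED = E_pack / m_pack = 1364.5 / 9.1831 = 148.6 Wh/kg

148.6 Wh/kg


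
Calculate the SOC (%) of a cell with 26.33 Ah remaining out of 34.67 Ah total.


SOC = (remaining / total) * 100 = (26.33 / 34.67) * 100 = 75.94%

75.94%


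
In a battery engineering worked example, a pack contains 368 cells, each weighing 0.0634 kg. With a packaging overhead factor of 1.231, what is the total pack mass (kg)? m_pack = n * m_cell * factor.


m_pack = n * m_cell * overhead = 368 * 0.0634 * 1.231 = 28.72 kg

28.72 kg


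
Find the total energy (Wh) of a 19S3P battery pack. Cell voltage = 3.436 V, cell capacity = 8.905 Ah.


V_pack = 19 * 3.436 = 65.284 V
C_pack = 3 * 8.905 = 26.715 Ah
E = V_pack * C_pack = 65.284 * 26.715 = 1744 Wh

1744 Wh


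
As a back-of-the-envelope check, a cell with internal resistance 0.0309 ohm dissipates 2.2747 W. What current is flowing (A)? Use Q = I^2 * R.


I = sqrt(Q / R) = sqrt(2.2747 / 0.0309) = sqrt(73.615) = 8.580 A

8.580 A


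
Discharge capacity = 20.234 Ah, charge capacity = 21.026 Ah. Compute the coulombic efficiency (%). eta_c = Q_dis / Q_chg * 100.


Coulombic efficiency = 20.234/21.026 * 100% = 96.23%

96.23%
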